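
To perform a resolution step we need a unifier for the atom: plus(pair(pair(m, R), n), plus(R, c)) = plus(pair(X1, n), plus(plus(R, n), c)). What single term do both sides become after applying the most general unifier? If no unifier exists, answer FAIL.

FAIL

Decompose plus/2: pair(pair(m, R), n) = pair(X1, n),  plus(R, c) = plus(plus(R, n), c).
Decompose pair/2: pair(m, R) = X1,  n = n.
Bind X1 := pair(m, R); no other remaining equation mentions X1.
Delete trivial equation n = n.
Decompose plus/2: R = plus(R, n),  c = c.
Occurs check fails: R occurs in plus(R, n); the equation R = plus(R, n) has no finite solution.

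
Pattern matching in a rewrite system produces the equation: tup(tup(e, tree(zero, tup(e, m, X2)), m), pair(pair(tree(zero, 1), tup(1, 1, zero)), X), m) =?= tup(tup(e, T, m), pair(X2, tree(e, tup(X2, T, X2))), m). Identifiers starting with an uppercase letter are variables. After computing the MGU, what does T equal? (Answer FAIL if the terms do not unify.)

tree(zero, tup(e, m, pair(tree(zero, 1), tup(1, 1, zero))))

Decompose tup/3: tup(e, tree(zero, tup(e, m, X2)), m) =?= tup(e, T, m),  pair(pair(tree(zero, 1), tup(1, 1, zero)), X) =?= pair(X2, tree(e, tup(X2, T, X2))),  m =?= m.
Decompose tup/3: e =?= e,  tree(zero, tup(e, m, X2)) =?= T,  m =?= m.
Delete trivial equation e =?= e.
Bind T := tree(zero, tup(e, m, X2)); substituting into the one remaining equation that mentions T gives: pair(pair(tree(zero, 1), tup(1, 1, zero)), X) =?= pair(X2, tree(e, tup(X2, tree(zero, tup(e, m, X2)), X2))).
Delete trivial equation m =?= m.
Decompose pair/2: pair(tree(zero, 1), tup(1, 1, zero)) =?= X2,  X =?= tree(e, tup(X2, tree(zero, tup(e, m, X2)), X2)).
Bind X2 := pair(tree(zero, 1), tup(1, 1, zero)); substituting into the one remaining equation that mentions X2 gives: X =?= tree(e, tup(pair(tree(zero, 1), tup(1, 1, zero)), tree(zero, tup(e, m, pair(tree(zero, 1), tup(1, 1, zero)))), pair(tree(zero, 1), tup(1, 1, zero)))). Substituting into the earlier binding gives T := tree(zero, tup(e, m, pair(tree(zero, 1), tup(1, 1, zero)))).
Bind X := tree(e, tup(pair(tree(zero, 1), tup(1, 1, zero)), tree(zero, tup(e, m, pair(tree(zero, 1), tup(1, 1, zero)))), pair(tree(zero, 1), tup(1, 1, zero)))); no other remaining equation mentions X.
Delete trivial equation m =?= m.
MGU = { T -> tree(zero, tup(e, m, pair(tree(zero, 1), tup(1, 1, zero)))), X2 -> pair(tree(zero, 1), tup(1, 1, zero)), X -> tree(e, tup(pair(tree(zero, 1), tup(1, 1, zero)), tree(zero, tup(e, m, pair(tree(zero, 1), tup(1, 1, zero)))), pair(tree(zero, 1), tup(1, 1, zero)))) }, so T -> tree(zero, tup(e, m, pair(tree(zero, 1), tup(1, 1, zero)))).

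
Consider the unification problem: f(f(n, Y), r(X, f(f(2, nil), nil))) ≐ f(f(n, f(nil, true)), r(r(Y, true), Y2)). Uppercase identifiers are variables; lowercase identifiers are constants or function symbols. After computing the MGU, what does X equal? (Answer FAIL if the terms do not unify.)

r(f(nil, true), true)

Decompose f/2: f(n, Y) ≐ f(n, f(nil, true)),  r(X, f(f(2, nil), nil)) ≐ r(r(Y, true), Y2).
Decompose f/2: n ≐ n,  Y ≐ f(nil, true).
Delete trivial equation n ≐ n.
Bind Y := f(nil, true); substituting into the remaining equation gives: r(X, f(f(2, nil), nil)) ≐ r(r(f(nil, true), true), Y2).
Decompose r/2: X ≐ r(f(nil, true), true),  f(f(2, nil), nil) ≐ Y2.
Bind X := r(f(nil, true), true); no other remaining equation mentions X.
Bind Y2 := f(f(2, nil), nil).
MGU = { Y ↦ f(nil, true), X ↦ r(f(nil, true), true), Y2 ↦ f(f(2, nil), nil) }, so X ↦ r(f(nil, true), true).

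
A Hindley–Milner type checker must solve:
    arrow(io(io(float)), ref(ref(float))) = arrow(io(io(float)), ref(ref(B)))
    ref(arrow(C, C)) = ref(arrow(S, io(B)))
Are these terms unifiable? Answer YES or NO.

YES

Decompose arrow/2: io(io(float)) = io(io(float)),  ref(ref(float)) = ref(ref(B)).
Delete trivial equation io(io(float)) = io(io(float)).
Decompose ref/1: ref(float) = ref(B).
Decompose ref/1: float = B.
Bind B := float; substituting into the remaining equation gives: ref(arrow(C, C)) = ref(arrow(S, io(float))).
Decompose ref/1: arrow(C, C) = arrow(S, io(float)).
Decompose arrow/2: C = S,  C = io(float).
Bind C := S; substituting into the remaining equation gives: S = io(float).
Bind S := io(float). Substituting into the earlier binding gives C := io(float).
No equations remain and no clash or occurs-check failure arose, so a unifier exists.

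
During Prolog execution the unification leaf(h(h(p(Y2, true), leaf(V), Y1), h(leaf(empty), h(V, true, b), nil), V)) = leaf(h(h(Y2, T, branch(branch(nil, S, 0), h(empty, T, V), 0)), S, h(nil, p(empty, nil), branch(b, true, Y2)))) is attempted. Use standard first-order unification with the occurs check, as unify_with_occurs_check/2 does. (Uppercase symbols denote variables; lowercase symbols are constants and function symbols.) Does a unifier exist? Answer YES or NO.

NO

Decompose leaf/1: h(h(p(Y2, true), leaf(V), Y1), h(leaf(empty), h(V, true, b), nil), V) = h(h(Y2, T, branch(branch(nil, S, 0), h(empty, T, V), 0)), S, h(nil, p(empty, nil), branch(b, true, Y2))).
Decompose h/3: h(p(Y2, true), leaf(V), Y1) = h(Y2, T, branch(branch(nil, S, 0), h(empty, T, V), 0)),  h(leaf(empty), h(V, true, b), nil) = S,  V = h(nil, p(empty, nil), branch(b, true, Y2)).
Decompose h/3: p(Y2, true) = Y2,  leaf(V) = T,  Y1 = branch(branch(nil, S, 0), h(empty, T, V), 0).
Occurs check fails: Y2 occurs in p(Y2, true); the equation Y2 = p(Y2, true) has no finite solution.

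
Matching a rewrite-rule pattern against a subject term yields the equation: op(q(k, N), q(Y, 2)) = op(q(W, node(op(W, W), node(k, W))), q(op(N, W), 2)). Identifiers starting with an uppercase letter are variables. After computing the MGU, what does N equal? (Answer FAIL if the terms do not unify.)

Decompose op/2: q(k, N) = q(W, node(op(W, W), node(k, W))),  q(Y, 2) = q(op(N, W), 2).
Decompose q/2: k = W,  N = node(op(W, W), node(k, W)).
Bind W := k; substituting into the remaining equations gives: N = node(op(k, k), node(k, k)),  q(Y, 2) = q(op(N, k), 2).
Bind N := node(op(k, k), node(k, k)); substituting into the remaining equation gives: q(Y, 2) = q(op(node(op(k, k), node(k, k)), k), 2).
Decompose q/2: Y = op(node(op(k, k), node(k, k)), k),  2 = 2.
Bind Y := op(node(op(k, k), node(k, k)), k); no other remaining equation mentions Y.
Delete trivial equation 2 = 2.
MGU = { W := k, N := node(op(k, k), node(k, k)), Y := op(node(op(k, k), node(k, k)), k) }, so N := node(op(k, k), node(k, k)).

node(op(k, k), node(k, k))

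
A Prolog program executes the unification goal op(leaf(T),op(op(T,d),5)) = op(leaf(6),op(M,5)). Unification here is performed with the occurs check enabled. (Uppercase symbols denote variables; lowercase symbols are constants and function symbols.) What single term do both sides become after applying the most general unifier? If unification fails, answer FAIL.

Decompose op/2: leaf(T) = leaf(6),  op(op(T,d),5) = op(M,5).
Decompose leaf/1: T = 6.
Bind T := 6; substituting into the remaining equation gives: op(op(6,d),5) = op(M,5).
Decompose op/2: op(6,d) = M,  5 = 5.
Bind M := op(6,d); no other remaining equation mentions M.
Delete trivial equation 5 = 5.
Applying the MGU to either side gives op(leaf(6),op(op(6,d),5)).

op(leaf(6),op(op(6,d),5))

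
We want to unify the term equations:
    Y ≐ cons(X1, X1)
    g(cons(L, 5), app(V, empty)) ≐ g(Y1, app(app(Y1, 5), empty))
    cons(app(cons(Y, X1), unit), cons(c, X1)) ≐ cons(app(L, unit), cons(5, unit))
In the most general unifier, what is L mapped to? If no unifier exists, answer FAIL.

FAIL

Bind Y := cons(X1, X1); substituting into the one remaining equation that mentions Y gives: cons(app(cons(cons(X1, X1), X1), unit), cons(c, X1)) ≐ cons(app(L, unit), cons(5, unit)).
Decompose g/2: cons(L, 5) ≐ Y1,  app(V, empty) ≐ app(app(Y1, 5), empty).
Bind Y1 := cons(L, 5); substituting into the one remaining equation that mentions Y1 gives: app(V, empty) ≐ app(app(cons(L, 5), 5), empty).
Decompose app/2: V ≐ app(cons(L, 5), 5),  empty ≐ empty.
Bind V := app(cons(L, 5), 5); no other remaining equation mentions V.
Delete trivial equation empty ≐ empty.
Decompose cons/2: app(cons(cons(X1, X1), X1), unit) ≐ app(L, unit),  cons(c, X1) ≐ cons(5, unit).
Decompose app/2: cons(cons(X1, X1), X1) ≐ L,  unit ≐ unit.
Bind L := cons(cons(X1, X1), X1); no other remaining equation mentions L. Substituting into the earlier bindings gives Y1 := cons(cons(cons(X1, X1), X1), 5), V := app(cons(cons(cons(X1, X1), X1), 5), 5).
Delete trivial equation unit ≐ unit.
Decompose cons/2: c ≐ 5,  X1 ≐ unit.
Clash: constants c and 5 differ; no unifier exists.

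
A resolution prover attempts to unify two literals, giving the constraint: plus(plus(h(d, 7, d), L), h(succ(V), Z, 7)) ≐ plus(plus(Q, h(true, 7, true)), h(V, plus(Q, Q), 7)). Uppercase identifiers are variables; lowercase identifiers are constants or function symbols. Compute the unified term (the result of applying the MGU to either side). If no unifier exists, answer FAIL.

FAIL

Decompose plus/2: plus(h(d, 7, d), L) ≐ plus(Q, h(true, 7, true)),  h(succ(V), Z, 7) ≐ h(V, plus(Q, Q), 7).
Decompose plus/2: h(d, 7, d) ≐ Q,  L ≐ h(true, 7, true).
Bind Q := h(d, 7, d); substituting into the one remaining equation that mentions Q gives: h(succ(V), Z, 7) ≐ h(V, plus(h(d, 7, d), h(d, 7, d)), 7).
Bind L := h(true, 7, true); no other remaining equation mentions L.
Decompose h/3: succ(V) ≐ V,  Z ≐ plus(h(d, 7, d), h(d, 7, d)),  7 ≐ 7.
Occurs check fails: V occurs in succ(V); the equation V ≐ succ(V) has no finite solution.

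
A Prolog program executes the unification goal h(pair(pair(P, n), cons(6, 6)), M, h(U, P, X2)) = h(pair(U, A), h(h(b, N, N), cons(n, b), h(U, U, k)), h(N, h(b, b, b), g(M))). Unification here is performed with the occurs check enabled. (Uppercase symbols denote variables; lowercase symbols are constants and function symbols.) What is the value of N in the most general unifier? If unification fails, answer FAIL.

Decompose h/3: pair(pair(P, n), cons(6, 6)) = pair(U, A),  M = h(h(b, N, N), cons(n, b), h(U, U, k)),  h(U, P, X2) = h(N, h(b, b, b), g(M)).
Decompose pair/2: pair(P, n) = U,  cons(6, 6) = A.
Bind U := pair(P, n); substituting into the 2 remaining equations that mention U gives: M = h(h(b, N, N), cons(n, b), h(pair(P, n), pair(P, n), k)),  h(pair(P, n), P, X2) = h(N, h(b, b, b), g(M)).
Bind A := cons(6, 6); no other remaining equation mentions A.
Bind M := h(h(b, N, N), cons(n, b), h(pair(P, n), pair(P, n), k)); substituting into the remaining equation gives: h(pair(P, n), P, X2) = h(N, h(b, b, b), g(h(h(b, N, N), cons(n, b), h(pair(P, n), pair(P, n), k)))).
Decompose h/3: pair(P, n) = N,  P = h(b, b, b),  X2 = g(h(h(b, N, N), cons(n, b), h(pair(P, n), pair(P, n), k))).
Bind N := pair(P, n); substituting into the one remaining equation that mentions N gives: X2 = g(h(h(b, pair(P, n), pair(P, n)), cons(n, b), h(pair(P, n), pair(P, n), k))). Substituting into the earlier binding gives M := h(h(b, pair(P, n), pair(P, n)), cons(n, b), h(pair(P, n), pair(P, n), k)).
Bind P := h(b, b, b); substituting into the remaining equation gives: X2 = g(h(h(b, pair(h(b, b, b), n), pair(h(b, b, b), n)), cons(n, b), h(pair(h(b, b, b), n), pair(h(b, b, b), n), k))). Substituting into the earlier bindings gives U := pair(h(b, b, b), n), M := h(h(b, pair(h(b, b, b), n), pair(h(b, b, b), n)), cons(n, b), h(pair(h(b, b, b), n), pair(h(b, b, b), n), k)), N := pair(h(b, b, b), n).
Bind X2 := g(h(h(b, pair(h(b, b, b), n), pair(h(b, b, b), n)), cons(n, b), h(pair(h(b, b, b), n), pair(h(b, b, b), n), k))).
MGU = { U = pair(h(b, b, b), n), A = cons(6, 6), M = h(h(b, pair(h(b, b, b), n), pair(h(b, b, b), n)), cons(n, b), h(pair(h(b, b, b), n), pair(h(b, b, b), n), k)), N = pair(h(b, b, b), n), P = h(b, b, b), X2 = g(h(h(b, pair(h(b, b, b), n), pair(h(b, b, b), n)), cons(n, b), h(pair(h(b, b, b), n), pair(h(b, b, b), n), k))) }, so N = pair(h(b, b, b), n).

pair(h(b, b, b), n)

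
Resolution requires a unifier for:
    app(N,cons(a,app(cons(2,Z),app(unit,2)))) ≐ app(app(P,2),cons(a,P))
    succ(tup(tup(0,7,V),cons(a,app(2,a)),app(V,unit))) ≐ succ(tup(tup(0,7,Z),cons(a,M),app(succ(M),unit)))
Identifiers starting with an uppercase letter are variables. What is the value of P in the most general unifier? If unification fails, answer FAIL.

app(cons(2,succ(app(2,a))),app(unit,2))

Decompose app/2: N ≐ app(P,2),  cons(a,app(cons(2,Z),app(unit,2))) ≐ cons(a,P).
Bind N := app(P,2); no other remaining equation mentions N.
Decompose cons/2: a ≐ a,  app(cons(2,Z),app(unit,2)) ≐ P.
Delete trivial equation a ≐ a.
Bind P := app(cons(2,Z),app(unit,2)); no other remaining equation mentions P. Substituting into the earlier binding gives N := app(app(cons(2,Z),app(unit,2)),2).
Decompose succ/1: tup(tup(0,7,V),cons(a,app(2,a)),app(V,unit)) ≐ tup(tup(0,7,Z),cons(a,M),app(succ(M),unit)).
Decompose tup/3: tup(0,7,V) ≐ tup(0,7,Z),  cons(a,app(2,a)) ≐ cons(a,M),  app(V,unit) ≐ app(succ(M),unit).
Decompose tup/3: 0 ≐ 0,  7 ≐ 7,  V ≐ Z.
Delete trivial equation 0 ≐ 0.
Delete trivial equation 7 ≐ 7.
Bind V := Z; substituting into the one remaining equation that mentions V gives: app(Z,unit) ≐ app(succ(M),unit).
Decompose cons/2: a ≐ a,  app(2,a) ≐ M.
Delete trivial equation a ≐ a.
Bind M := app(2,a); substituting into the remaining equation gives: app(Z,unit) ≐ app(succ(app(2,a)),unit).
Decompose app/2: Z ≐ succ(app(2,a)),  unit ≐ unit.
Bind Z := succ(app(2,a)); no other remaining equation mentions Z. Substituting into the earlier bindings gives N := app(app(cons(2,succ(app(2,a))),app(unit,2)),2), P := app(cons(2,succ(app(2,a))),app(unit,2)), V := succ(app(2,a)).
Delete trivial equation unit ≐ unit.
MGU = { N -> app(app(cons(2,succ(app(2,a))),app(unit,2)),2), P -> app(cons(2,succ(app(2,a))),app(unit,2)), V -> succ(app(2,a)), M -> app(2,a), Z -> succ(app(2,a)) }, so P -> app(cons(2,succ(app(2,a))),app(unit,2)).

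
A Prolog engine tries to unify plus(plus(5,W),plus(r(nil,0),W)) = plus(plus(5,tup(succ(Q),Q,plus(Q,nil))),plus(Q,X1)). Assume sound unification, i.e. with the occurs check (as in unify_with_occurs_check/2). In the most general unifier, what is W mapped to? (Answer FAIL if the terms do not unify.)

Decompose plus/2: plus(5,W) = plus(5,tup(succ(Q),Q,plus(Q,nil))),  plus(r(nil,0),W) = plus(Q,X1).
Decompose plus/2: 5 = 5,  W = tup(succ(Q),Q,plus(Q,nil)).
Delete trivial equation 5 = 5.
Bind W := tup(succ(Q),Q,plus(Q,nil)); substituting into the remaining equation gives: plus(r(nil,0),tup(succ(Q),Q,plus(Q,nil))) = plus(Q,X1).
Decompose plus/2: r(nil,0) = Q,  tup(succ(Q),Q,plus(Q,nil)) = X1.
Bind Q := r(nil,0); substituting into the remaining equation gives: tup(succ(r(nil,0)),r(nil,0),plus(r(nil,0),nil)) = X1. Substituting into the earlier binding gives W := tup(succ(r(nil,0)),r(nil,0),plus(r(nil,0),nil)).
Bind X1 := tup(succ(r(nil,0)),r(nil,0),plus(r(nil,0),nil)).
MGU = { W = tup(succ(r(nil,0)),r(nil,0),plus(r(nil,0),nil)), Q = r(nil,0), X1 = tup(succ(r(nil,0)),r(nil,0),plus(r(nil,0),nil)) }, so W = tup(succ(r(nil,0)),r(nil,0),plus(r(nil,0),nil)).

tup(succ(r(nil,0)),r(nil,0),plus(r(nil,0),nil))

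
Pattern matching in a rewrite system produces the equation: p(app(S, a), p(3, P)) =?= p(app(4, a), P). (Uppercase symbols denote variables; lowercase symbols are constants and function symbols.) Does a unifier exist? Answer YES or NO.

Decompose p/2: app(S, a) =?= app(4, a),  p(3, P) =?= P.
Decompose app/2: S =?= 4,  a =?= a.
Bind S := 4; no other remaining equation mentions S.
Delete trivial equation a =?= a.
Occurs check fails: P occurs in p(3, P); the equation P =?= p(3, P) has no finite solution.

NO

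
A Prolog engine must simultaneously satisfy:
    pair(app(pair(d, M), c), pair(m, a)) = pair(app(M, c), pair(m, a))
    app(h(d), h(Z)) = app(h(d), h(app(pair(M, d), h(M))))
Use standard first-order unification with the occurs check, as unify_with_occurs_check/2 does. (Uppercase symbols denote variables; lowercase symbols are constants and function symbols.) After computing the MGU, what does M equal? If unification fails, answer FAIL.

Decompose pair/2: app(pair(d, M), c) = app(M, c),  pair(m, a) = pair(m, a).
Decompose app/2: pair(d, M) = M,  c = c.
Occurs check fails: M occurs in pair(d, M); the equation M = pair(d, M) has no finite solution.

FAIL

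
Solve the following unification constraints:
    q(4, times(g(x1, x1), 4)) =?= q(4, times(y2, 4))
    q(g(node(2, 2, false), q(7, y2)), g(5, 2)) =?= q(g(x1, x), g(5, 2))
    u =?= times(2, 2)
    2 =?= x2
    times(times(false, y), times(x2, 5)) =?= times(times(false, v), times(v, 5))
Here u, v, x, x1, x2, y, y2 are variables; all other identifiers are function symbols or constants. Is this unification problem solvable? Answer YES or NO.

YES

Decompose q/2: 4 =?= 4,  times(g(x1, x1), 4) =?= times(y2, 4).
Delete trivial equation 4 =?= 4.
Decompose times/2: g(x1, x1) =?= y2,  4 =?= 4.
Bind y2 := g(x1, x1); substituting into the one remaining equation that mentions y2 gives: q(g(node(2, 2, false), q(7, g(x1, x1))), g(5, 2)) =?= q(g(x1, x), g(5, 2)).
Delete trivial equation 4 =?= 4.
Decompose q/2: g(node(2, 2, false), q(7, g(x1, x1))) =?= g(x1, x),  g(5, 2) =?= g(5, 2).
Decompose g/2: node(2, 2, false) =?= x1,  q(7, g(x1, x1)) =?= x.
Bind x1 := node(2, 2, false); substituting into the one remaining equation that mentions x1 gives: q(7, g(node(2, 2, false), node(2, 2, false))) =?= x. Substituting into the earlier binding gives y2 := g(node(2, 2, false), node(2, 2, false)).
Bind x := q(7, g(node(2, 2, false), node(2, 2, false))); no other remaining equation mentions x.
Delete trivial equation g(5, 2) =?= g(5, 2).
Bind u := times(2, 2); no other remaining equation mentions u.
Bind x2 := 2; substituting into the remaining equation gives: times(times(false, y), times(2, 5)) =?= times(times(false, v), times(v, 5)).
Decompose times/2: times(false, y) =?= times(false, v),  times(2, 5) =?= times(v, 5).
Decompose times/2: false =?= false,  y =?= v.
Delete trivial equation false =?= false.
Bind y := v; no other remaining equation mentions y.
Decompose times/2: 2 =?= v,  5 =?= 5.
Bind v := 2; no other remaining equation mentions v. Substituting into the earlier binding gives y := 2.
Delete trivial equation 5 =?= 5.
No equations remain and no clash or occurs-check failure arose, so a unifier exists.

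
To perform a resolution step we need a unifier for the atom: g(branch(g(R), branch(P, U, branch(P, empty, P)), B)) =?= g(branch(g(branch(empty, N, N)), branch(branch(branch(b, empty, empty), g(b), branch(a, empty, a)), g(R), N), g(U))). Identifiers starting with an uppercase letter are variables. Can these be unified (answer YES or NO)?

Decompose g/1: branch(g(R), branch(P, U, branch(P, empty, P)), B) =?= branch(g(branch(empty, N, N)), branch(branch(branch(b, empty, empty), g(b), branch(a, empty, a)), g(R), N), g(U)).
Decompose branch/3: g(R) =?= g(branch(empty, N, N)),  branch(P, U, branch(P, empty, P)) =?= branch(branch(branch(b, empty, empty), g(b), branch(a, empty, a)), g(R), N),  B =?= g(U).
Decompose g/1: R =?= branch(empty, N, N).
Bind R := branch(empty, N, N); substituting into the one remaining equation that mentions R gives: branch(P, U, branch(P, empty, P)) =?= branch(branch(branch(b, empty, empty), g(b), branch(a, empty, a)), g(branch(empty, N, N)), N).
Decompose branch/3: P =?= branch(branch(b, empty, empty), g(b), branch(a, empty, a)),  U =?= g(branch(empty, N, N)),  branch(P, empty, P) =?= N.
Bind P := branch(branch(b, empty, empty), g(b), branch(a, empty, a)); substituting into the one remaining equation that mentions P gives: branch(branch(branch(b, empty, empty), g(b), branch(a, empty, a)), empty, branch(branch(b, empty, empty), g(b), branch(a, empty, a))) =?= N.
Bind U := g(branch(empty, N, N)); substituting into the one remaining equation that mentions U gives: B =?= g(g(branch(empty, N, N))).
Bind N := branch(branch(branch(b, empty, empty), g(b), branch(a, empty, a)), empty, branch(branch(b, empty, empty), g(b), branch(a, empty, a))); substituting into the remaining equation gives: B =?= g(g(branch(empty, branch(branch(branch(b, empty, empty), g(b), branch(a, empty, a)), empty, branch(branch(b, empty, empty), g(b), branch(a, empty, a))), branch(branch(branch(b, empty, empty), g(b), branch(a, empty, a)), empty, branch(branch(b, empty, empty), g(b), branch(a, empty, a)))))). Substituting into the earlier bindings gives R := branch(empty, branch(branch(branch(b, empty, empty), g(b), branch(a, empty, a)), empty, branch(branch(b, empty, empty), g(b), branch(a, empty, a))), branch(branch(branch(b, empty, empty), g(b), branch(a, empty, a)), empty, branch(branch(b, empty, empty), g(b), branch(a, empty, a)))), U := g(branch(empty, branch(branch(branch(b, empty, empty), g(b), branch(a, empty, a)), empty, branch(branch(b, empty, empty), g(b), branch(a, empty, a))), branch(branch(branch(b, empty, empty), g(b), branch(a, empty, a)), empty, branch(branch(b, empty, empty), g(b), branch(a, empty, a))))).
Bind B := g(g(branch(empty, branch(branch(branch(b, empty, empty), g(b), branch(a, empty, a)), empty, branch(branch(b, empty, empty), g(b), branch(a, empty, a))), branch(branch(branch(b, empty, empty), g(b), branch(a, empty, a)), empty, branch(branch(b, empty, empty), g(b), branch(a, empty, a)))))).
No equations remain and no clash or occurs-check failure arose, so a unifier exists.

YES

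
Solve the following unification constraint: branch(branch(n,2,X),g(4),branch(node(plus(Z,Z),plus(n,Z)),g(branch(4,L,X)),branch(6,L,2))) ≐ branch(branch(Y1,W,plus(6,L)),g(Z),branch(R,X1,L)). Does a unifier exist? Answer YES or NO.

NO

Decompose branch/3: branch(n,2,X) ≐ branch(Y1,W,plus(6,L)),  g(4) ≐ g(Z),  branch(node(plus(Z,Z),plus(n,Z)),g(branch(4,L,X)),branch(6,L,2)) ≐ branch(R,X1,L).
Decompose branch/3: n ≐ Y1,  2 ≐ W,  X ≐ plus(6,L).
Bind Y1 := n; no other remaining equation mentions Y1.
Bind W := 2; no other remaining equation mentions W.
Bind X := plus(6,L); substituting into the one remaining equation that mentions X gives: branch(node(plus(Z,Z),plus(n,Z)),g(branch(4,L,plus(6,L))),branch(6,L,2)) ≐ branch(R,X1,L).
Decompose g/1: 4 ≐ Z.
Bind Z := 4; substituting into the remaining equation gives: branch(node(plus(4,4),plus(n,4)),g(branch(4,L,plus(6,L))),branch(6,L,2)) ≐ branch(R,X1,L).
Decompose branch/3: node(plus(4,4),plus(n,4)) ≐ R,  g(branch(4,L,plus(6,L))) ≐ X1,  branch(6,L,2) ≐ L.
Bind R := node(plus(4,4),plus(n,4)); no other remaining equation mentions R.
Bind X1 := g(branch(4,L,plus(6,L))); no other remaining equation mentions X1.
Occurs check fails: L occurs in branch(6,L,2); the equation L ≐ branch(6,L,2) has no finite solution.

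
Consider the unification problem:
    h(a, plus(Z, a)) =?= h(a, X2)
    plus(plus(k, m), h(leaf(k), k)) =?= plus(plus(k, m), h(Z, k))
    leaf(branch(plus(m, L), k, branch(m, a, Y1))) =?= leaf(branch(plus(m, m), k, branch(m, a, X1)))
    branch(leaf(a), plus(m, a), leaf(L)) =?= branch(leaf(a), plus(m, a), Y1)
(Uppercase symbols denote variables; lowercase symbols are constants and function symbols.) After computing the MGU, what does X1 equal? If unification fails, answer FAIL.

leaf(m)

Decompose h/2: a =?= a,  plus(Z, a) =?= X2.
Delete trivial equation a =?= a.
Bind X2 := plus(Z, a); no other remaining equation mentions X2.
Decompose plus/2: plus(k, m) =?= plus(k, m),  h(leaf(k), k) =?= h(Z, k).
Delete trivial equation plus(k, m) =?= plus(k, m).
Decompose h/2: leaf(k) =?= Z,  k =?= k.
Bind Z := leaf(k); no other remaining equation mentions Z. Substituting into the earlier binding gives X2 := plus(leaf(k), a).
Delete trivial equation k =?= k.
Decompose leaf/1: branch(plus(m, L), k, branch(m, a, Y1)) =?= branch(plus(m, m), k, branch(m, a, X1)).
Decompose branch/3: plus(m, L) =?= plus(m, m),  k =?= k,  branch(m, a, Y1) =?= branch(m, a, X1).
Decompose plus/2: m =?= m,  L =?= m.
Delete trivial equation m =?= m.
Bind L := m; substituting into the one remaining equation that mentions L gives: branch(leaf(a), plus(m, a), leaf(m)) =?= branch(leaf(a), plus(m, a), Y1).
Delete trivial equation k =?= k.
Decompose branch/3: m =?= m,  a =?= a,  Y1 =?= X1.
Delete trivial equation m =?= m.
Delete trivial equation a =?= a.
Bind Y1 := X1; substituting into the remaining equation gives: branch(leaf(a), plus(m, a), leaf(m)) =?= branch(leaf(a), plus(m, a), X1).
Decompose branch/3: leaf(a) =?= leaf(a),  plus(m, a) =?= plus(m, a),  leaf(m) =?= X1.
Delete trivial equation leaf(a) =?= leaf(a).
Delete trivial equation plus(m, a) =?= plus(m, a).
Bind X1 := leaf(m). Substituting into the earlier binding gives Y1 := leaf(m).
MGU = { X2 := plus(leaf(k), a), Z := leaf(k), L := m, Y1 := leaf(m), X1 := leaf(m) }, so X1 := leaf(m).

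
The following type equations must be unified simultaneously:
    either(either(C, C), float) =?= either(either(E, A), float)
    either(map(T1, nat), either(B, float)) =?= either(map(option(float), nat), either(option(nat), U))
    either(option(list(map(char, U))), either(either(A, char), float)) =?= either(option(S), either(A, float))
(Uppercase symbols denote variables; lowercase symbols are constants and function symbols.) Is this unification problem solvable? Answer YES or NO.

Decompose either/2: either(C, C) =?= either(E, A),  float =?= float.
Decompose either/2: C =?= E,  C =?= A.
Bind C := E; substituting into the one remaining equation that mentions C gives: E =?= A.
Bind E := A; no other remaining equation mentions E. Substituting into the earlier binding gives C := A.
Delete trivial equation float =?= float.
Decompose either/2: map(T1, nat) =?= map(option(float), nat),  either(B, float) =?= either(option(nat), U).
Decompose map/2: T1 =?= option(float),  nat =?= nat.
Bind T1 := option(float); no other remaining equation mentions T1.
Delete trivial equation nat =?= nat.
Decompose either/2: B =?= option(nat),  float =?= U.
Bind B := option(nat); no other remaining equation mentions B.
Bind U := float; substituting into the remaining equation gives: either(option(list(map(char, float))), either(either(A, char), float)) =?= either(option(S), either(A, float)).
Decompose either/2: option(list(map(char, float))) =?= option(S),  either(either(A, char), float) =?= either(A, float).
Decompose option/1: list(map(char, float)) =?= S.
Bind S := list(map(char, float)); no other remaining equation mentions S.
Decompose either/2: either(A, char) =?= A,  float =?= float.
Occurs check fails: A occurs in either(A, char); the equation A =?= either(A, char) has no finite solution.

NO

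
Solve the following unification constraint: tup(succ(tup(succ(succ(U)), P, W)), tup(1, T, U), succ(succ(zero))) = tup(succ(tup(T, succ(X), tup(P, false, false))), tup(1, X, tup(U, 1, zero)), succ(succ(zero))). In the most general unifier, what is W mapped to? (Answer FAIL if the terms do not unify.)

FAIL

Decompose tup/3: succ(tup(succ(succ(U)), P, W)) = succ(tup(T, succ(X), tup(P, false, false))),  tup(1, T, U) = tup(1, X, tup(U, 1, zero)),  succ(succ(zero)) = succ(succ(zero)).
Decompose succ/1: tup(succ(succ(U)), P, W) = tup(T, succ(X), tup(P, false, false)).
Decompose tup/3: succ(succ(U)) = T,  P = succ(X),  W = tup(P, false, false).
Bind T := succ(succ(U)); substituting into the one remaining equation that mentions T gives: tup(1, succ(succ(U)), U) = tup(1, X, tup(U, 1, zero)).
Bind P := succ(X); substituting into the one remaining equation that mentions P gives: W = tup(succ(X), false, false).
Bind W := tup(succ(X), false, false); no other remaining equation mentions W.
Decompose tup/3: 1 = 1,  succ(succ(U)) = X,  U = tup(U, 1, zero).
Delete trivial equation 1 = 1.
Bind X := succ(succ(U)); no other remaining equation mentions X. Substituting into the earlier bindings gives P := succ(succ(succ(U))), W := tup(succ(succ(succ(U))), false, false).
Occurs check fails: U occurs in tup(U, 1, zero); the equation U = tup(U, 1, zero) has no finite solution.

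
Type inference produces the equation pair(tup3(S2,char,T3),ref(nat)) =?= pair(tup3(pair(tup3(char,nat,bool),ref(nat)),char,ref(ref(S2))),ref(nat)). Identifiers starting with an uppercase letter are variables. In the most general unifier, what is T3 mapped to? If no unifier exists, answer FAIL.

ref(ref(pair(tup3(char,nat,bool),ref(nat))))

Decompose pair/2: tup3(S2,char,T3) =?= tup3(pair(tup3(char,nat,bool),ref(nat)),char,ref(ref(S2))),  ref(nat) =?= ref(nat).
Decompose tup3/3: S2 =?= pair(tup3(char,nat,bool),ref(nat)),  char =?= char,  T3 =?= ref(ref(S2)).
Bind S2 := pair(tup3(char,nat,bool),ref(nat)); substituting into the one remaining equation that mentions S2 gives: T3 =?= ref(ref(pair(tup3(char,nat,bool),ref(nat)))).
Delete trivial equation char =?= char.
Bind T3 := ref(ref(pair(tup3(char,nat,bool),ref(nat)))); no other remaining equation mentions T3.
Delete trivial equation ref(nat) =?= ref(nat).
MGU = { S2 -> pair(tup3(char,nat,bool),ref(nat)), T3 -> ref(ref(pair(tup3(char,nat,bool),ref(nat)))) }, so T3 -> ref(ref(pair(tup3(char,nat,bool),ref(nat)))).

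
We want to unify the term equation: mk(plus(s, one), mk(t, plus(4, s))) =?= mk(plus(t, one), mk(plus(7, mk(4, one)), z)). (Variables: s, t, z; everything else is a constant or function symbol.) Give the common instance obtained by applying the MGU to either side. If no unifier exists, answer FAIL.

mk(plus(plus(7, mk(4, one)), one), mk(plus(7, mk(4, one)), plus(4, plus(7, mk(4, one)))))

Decompose mk/2: plus(s, one) =?= plus(t, one),  mk(t, plus(4, s)) =?= mk(plus(7, mk(4, one)), z).
Decompose plus/2: s =?= t,  one =?= one.
Bind s := t; substituting into the one remaining equation that mentions s gives: mk(t, plus(4, t)) =?= mk(plus(7, mk(4, one)), z).
Delete trivial equation one =?= one.
Decompose mk/2: t =?= plus(7, mk(4, one)),  plus(4, t) =?= z.
Bind t := plus(7, mk(4, one)); substituting into the remaining equation gives: plus(4, plus(7, mk(4, one))) =?= z. Substituting into the earlier binding gives s := plus(7, mk(4, one)).
Bind z := plus(4, plus(7, mk(4, one))).
Applying the MGU to either side gives mk(plus(plus(7, mk(4, one)), one), mk(plus(7, mk(4, one)), plus(4, plus(7, mk(4, one))))).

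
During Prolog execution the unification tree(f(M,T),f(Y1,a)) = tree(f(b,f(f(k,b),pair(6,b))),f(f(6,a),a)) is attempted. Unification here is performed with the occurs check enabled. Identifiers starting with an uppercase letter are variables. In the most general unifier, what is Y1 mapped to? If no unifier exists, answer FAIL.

Decompose tree/2: f(M,T) = f(b,f(f(k,b),pair(6,b))),  f(Y1,a) = f(f(6,a),a).
Decompose f/2: M = b,  T = f(f(k,b),pair(6,b)).
Bind M := b; no other remaining equation mentions M.
Bind T := f(f(k,b),pair(6,b)); no other remaining equation mentions T.
Decompose f/2: Y1 = f(6,a),  a = a.
Bind Y1 := f(6,a); no other remaining equation mentions Y1.
Delete trivial equation a = a.
MGU = { M = b, T = f(f(k,b),pair(6,b)), Y1 = f(6,a) }, so Y1 = f(6,a).

f(6,a)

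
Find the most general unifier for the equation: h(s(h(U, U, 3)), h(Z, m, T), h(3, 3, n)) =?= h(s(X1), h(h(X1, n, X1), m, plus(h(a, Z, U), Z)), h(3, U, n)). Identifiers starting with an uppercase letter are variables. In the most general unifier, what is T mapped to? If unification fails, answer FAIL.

plus(h(a, h(h(3, 3, 3), n, h(3, 3, 3)), 3), h(h(3, 3, 3), n, h(3, 3, 3)))

Decompose h/3: s(h(U, U, 3)) =?= s(X1),  h(Z, m, T) =?= h(h(X1, n, X1), m, plus(h(a, Z, U), Z)),  h(3, 3, n) =?= h(3, U, n).
Decompose s/1: h(U, U, 3) =?= X1.
Bind X1 := h(U, U, 3); substituting into the one remaining equation that mentions X1 gives: h(Z, m, T) =?= h(h(h(U, U, 3), n, h(U, U, 3)), m, plus(h(a, Z, U), Z)).
Decompose h/3: Z =?= h(h(U, U, 3), n, h(U, U, 3)),  m =?= m,  T =?= plus(h(a, Z, U), Z).
Bind Z := h(h(U, U, 3), n, h(U, U, 3)); substituting into the one remaining equation that mentions Z gives: T =?= plus(h(a, h(h(U, U, 3), n, h(U, U, 3)), U), h(h(U, U, 3), n, h(U, U, 3))).
Delete trivial equation m =?= m.
Bind T := plus(h(a, h(h(U, U, 3), n, h(U, U, 3)), U), h(h(U, U, 3), n, h(U, U, 3))); no other remaining equation mentions T.
Decompose h/3: 3 =?= 3,  3 =?= U,  n =?= n.
Delete trivial equation 3 =?= 3.
Bind U := 3; no other remaining equation mentions U. Substituting into the earlier bindings gives X1 := h(3, 3, 3), Z := h(h(3, 3, 3), n, h(3, 3, 3)), T := plus(h(a, h(h(3, 3, 3), n, h(3, 3, 3)), 3), h(h(3, 3, 3), n, h(3, 3, 3))).
Delete trivial equation n =?= n.
MGU = { X1 -> h(3, 3, 3), Z -> h(h(3, 3, 3), n, h(3, 3, 3)), T -> plus(h(a, h(h(3, 3, 3), n, h(3, 3, 3)), 3), h(h(3, 3, 3), n, h(3, 3, 3))), U -> 3 }, so T -> plus(h(a, h(h(3, 3, 3), n, h(3, 3, 3)), 3), h(h(3, 3, 3), n, h(3, 3, 3))).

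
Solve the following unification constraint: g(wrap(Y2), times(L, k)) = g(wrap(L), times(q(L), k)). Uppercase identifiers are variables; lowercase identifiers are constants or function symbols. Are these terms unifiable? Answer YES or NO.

Decompose g/2: wrap(Y2) = wrap(L),  times(L, k) = times(q(L), k).
Decompose wrap/1: Y2 = L.
Bind Y2 := L; no other remaining equation mentions Y2.
Decompose times/2: L = q(L),  k = k.
Occurs check fails: L occurs in q(L); the equation L = q(L) has no finite solution.

NO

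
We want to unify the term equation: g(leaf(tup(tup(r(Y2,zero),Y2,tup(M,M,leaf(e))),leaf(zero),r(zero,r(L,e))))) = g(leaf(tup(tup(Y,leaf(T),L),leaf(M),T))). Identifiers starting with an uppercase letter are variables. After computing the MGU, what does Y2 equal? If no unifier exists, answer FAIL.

Decompose g/1: leaf(tup(tup(r(Y2,zero),Y2,tup(M,M,leaf(e))),leaf(zero),r(zero,r(L,e)))) = leaf(tup(tup(Y,leaf(T),L),leaf(M),T)).
Decompose leaf/1: tup(tup(r(Y2,zero),Y2,tup(M,M,leaf(e))),leaf(zero),r(zero,r(L,e))) = tup(tup(Y,leaf(T),L),leaf(M),T).
Decompose tup/3: tup(r(Y2,zero),Y2,tup(M,M,leaf(e))) = tup(Y,leaf(T),L),  leaf(zero) = leaf(M),  r(zero,r(L,e)) = T.
Decompose tup/3: r(Y2,zero) = Y,  Y2 = leaf(T),  tup(M,M,leaf(e)) = L.
Bind Y := r(Y2,zero); no other remaining equation mentions Y.
Bind Y2 := leaf(T); no other remaining equation mentions Y2. Substituting into the earlier binding gives Y := r(leaf(T),zero).
Bind L := tup(M,M,leaf(e)); substituting into the one remaining equation that mentions L gives: r(zero,r(tup(M,M,leaf(e)),e)) = T.
Decompose leaf/1: zero = M.
Bind M := zero; substituting into the remaining equation gives: r(zero,r(tup(zero,zero,leaf(e)),e)) = T. Substituting into the earlier binding gives L := tup(zero,zero,leaf(e)).
Bind T := r(zero,r(tup(zero,zero,leaf(e)),e)). Substituting into the earlier bindings gives Y := r(leaf(r(zero,r(tup(zero,zero,leaf(e)),e))),zero), Y2 := leaf(r(zero,r(tup(zero,zero,leaf(e)),e))).
MGU = { Y ↦ r(leaf(r(zero,r(tup(zero,zero,leaf(e)),e))),zero), Y2 ↦ leaf(r(zero,r(tup(zero,zero,leaf(e)),e))), L ↦ tup(zero,zero,leaf(e)), M ↦ zero, T ↦ r(zero,r(tup(zero,zero,leaf(e)),e)) }, so Y2 ↦ leaf(r(zero,r(tup(zero,zero,leaf(e)),e))).

leaf(r(zero,r(tup(zero,zero,leaf(e)),e)))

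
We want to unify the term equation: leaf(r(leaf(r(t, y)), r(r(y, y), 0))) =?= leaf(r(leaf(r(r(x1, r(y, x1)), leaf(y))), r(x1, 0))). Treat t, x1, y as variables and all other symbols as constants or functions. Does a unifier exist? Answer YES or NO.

Decompose leaf/1: r(leaf(r(t, y)), r(r(y, y), 0)) =?= r(leaf(r(r(x1, r(y, x1)), leaf(y))), r(x1, 0)).
Decompose r/2: leaf(r(t, y)) =?= leaf(r(r(x1, r(y, x1)), leaf(y))),  r(r(y, y), 0) =?= r(x1, 0).
Decompose leaf/1: r(t, y) =?= r(r(x1, r(y, x1)), leaf(y)).
Decompose r/2: t =?= r(x1, r(y, x1)),  y =?= leaf(y).
Bind t := r(x1, r(y, x1)); no other remaining equation mentions t.
Occurs check fails: y occurs in leaf(y); the equation y =?= leaf(y) has no finite solution.

NO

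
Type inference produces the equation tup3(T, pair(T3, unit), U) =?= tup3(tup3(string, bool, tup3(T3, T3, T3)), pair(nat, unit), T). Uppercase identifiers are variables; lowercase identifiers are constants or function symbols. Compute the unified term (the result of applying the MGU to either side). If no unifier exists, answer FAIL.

Decompose tup3/3: T =?= tup3(string, bool, tup3(T3, T3, T3)),  pair(T3, unit) =?= pair(nat, unit),  U =?= T.
Bind T := tup3(string, bool, tup3(T3, T3, T3)); substituting into the one remaining equation that mentions T gives: U =?= tup3(string, bool, tup3(T3, T3, T3)).
Decompose pair/2: T3 =?= nat,  unit =?= unit.
Bind T3 := nat; substituting into the one remaining equation that mentions T3 gives: U =?= tup3(string, bool, tup3(nat, nat, nat)). Substituting into the earlier binding gives T := tup3(string, bool, tup3(nat, nat, nat)).
Delete trivial equation unit =?= unit.
Bind U := tup3(string, bool, tup3(nat, nat, nat)).
Applying the MGU to either side gives tup3(tup3(string, bool, tup3(nat, nat, nat)), pair(nat, unit), tup3(string, bool, tup3(nat, nat, nat))).

tup3(tup3(string, bool, tup3(nat, nat, nat)), pair(nat, unit), tup3(string, bool, tup3(nat, nat, nat)))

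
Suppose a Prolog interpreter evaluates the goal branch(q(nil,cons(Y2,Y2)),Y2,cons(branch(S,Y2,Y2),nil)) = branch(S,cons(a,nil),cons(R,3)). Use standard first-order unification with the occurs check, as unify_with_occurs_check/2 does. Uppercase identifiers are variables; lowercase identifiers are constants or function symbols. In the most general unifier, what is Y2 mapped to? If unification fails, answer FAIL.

FAIL

Decompose branch/3: q(nil,cons(Y2,Y2)) = S,  Y2 = cons(a,nil),  cons(branch(S,Y2,Y2),nil) = cons(R,3).
Bind S := q(nil,cons(Y2,Y2)); substituting into the one remaining equation that mentions S gives: cons(branch(q(nil,cons(Y2,Y2)),Y2,Y2),nil) = cons(R,3).
Bind Y2 := cons(a,nil); substituting into the remaining equation gives: cons(branch(q(nil,cons(cons(a,nil),cons(a,nil))),cons(a,nil),cons(a,nil)),nil) = cons(R,3). Substituting into the earlier binding gives S := q(nil,cons(cons(a,nil),cons(a,nil))).
Decompose cons/2: branch(q(nil,cons(cons(a,nil),cons(a,nil))),cons(a,nil),cons(a,nil)) = R,  nil = 3.
Bind R := branch(q(nil,cons(cons(a,nil),cons(a,nil))),cons(a,nil),cons(a,nil)); no other remaining equation mentions R.
Clash: constants nil and 3 differ; no unifier exists.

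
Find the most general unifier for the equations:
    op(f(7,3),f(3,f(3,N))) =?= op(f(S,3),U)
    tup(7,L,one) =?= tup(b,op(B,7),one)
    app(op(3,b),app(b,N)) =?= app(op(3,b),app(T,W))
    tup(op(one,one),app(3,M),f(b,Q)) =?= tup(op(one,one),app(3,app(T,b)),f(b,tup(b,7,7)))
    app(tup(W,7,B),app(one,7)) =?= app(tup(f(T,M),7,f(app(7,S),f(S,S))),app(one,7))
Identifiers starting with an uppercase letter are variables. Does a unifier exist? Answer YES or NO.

Decompose op/2: f(7,3) =?= f(S,3),  f(3,f(3,N)) =?= U.
Decompose f/2: 7 =?= S,  3 =?= 3.
Bind S := 7; substituting into the one remaining equation that mentions S gives: app(tup(W,7,B),app(one,7)) =?= app(tup(f(T,M),7,f(app(7,7),f(7,7))),app(one,7)).
Delete trivial equation 3 =?= 3.
Bind U := f(3,f(3,N)); no other remaining equation mentions U.
Decompose tup/3: 7 =?= b,  L =?= op(B,7),  one =?= one.
Clash: constants 7 and b differ; no unifier exists.

NO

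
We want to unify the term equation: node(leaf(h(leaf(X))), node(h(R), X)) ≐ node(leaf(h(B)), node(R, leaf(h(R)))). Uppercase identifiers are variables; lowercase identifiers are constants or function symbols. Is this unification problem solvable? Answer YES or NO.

NO

Decompose node/2: leaf(h(leaf(X))) ≐ leaf(h(B)),  node(h(R), X) ≐ node(R, leaf(h(R))).
Decompose leaf/1: h(leaf(X)) ≐ h(B).
Decompose h/1: leaf(X) ≐ B.
Bind B := leaf(X); no other remaining equation mentions B.
Decompose node/2: h(R) ≐ R,  X ≐ leaf(h(R)).
Occurs check fails: R occurs in h(R); the equation R ≐ h(R) has no finite solution.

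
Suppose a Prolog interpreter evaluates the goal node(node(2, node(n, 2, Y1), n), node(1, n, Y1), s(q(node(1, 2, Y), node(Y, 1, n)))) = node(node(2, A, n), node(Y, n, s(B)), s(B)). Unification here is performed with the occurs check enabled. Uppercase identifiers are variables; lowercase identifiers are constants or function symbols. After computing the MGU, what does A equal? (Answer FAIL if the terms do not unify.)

Decompose node/3: node(2, node(n, 2, Y1), n) = node(2, A, n),  node(1, n, Y1) = node(Y, n, s(B)),  s(q(node(1, 2, Y), node(Y, 1, n))) = s(B).
Decompose node/3: 2 = 2,  node(n, 2, Y1) = A,  n = n.
Delete trivial equation 2 = 2.
Bind A := node(n, 2, Y1); no other remaining equation mentions A.
Delete trivial equation n = n.
Decompose node/3: 1 = Y,  n = n,  Y1 = s(B).
Bind Y := 1; substituting into the one remaining equation that mentions Y gives: s(q(node(1, 2, 1), node(1, 1, n))) = s(B).
Delete trivial equation n = n.
Bind Y1 := s(B); no other remaining equation mentions Y1. Substituting into the earlier binding gives A := node(n, 2, s(B)).
Decompose s/1: q(node(1, 2, 1), node(1, 1, n)) = B.
Bind B := q(node(1, 2, 1), node(1, 1, n)). Substituting into the earlier bindings gives A := node(n, 2, s(q(node(1, 2, 1), node(1, 1, n)))), Y1 := s(q(node(1, 2, 1), node(1, 1, n))).
MGU = { A = node(n, 2, s(q(node(1, 2, 1), node(1, 1, n)))), Y = 1, Y1 = s(q(node(1, 2, 1), node(1, 1, n))), B = q(node(1, 2, 1), node(1, 1, n)) }, so A = node(n, 2, s(q(node(1, 2, 1), node(1, 1, n)))).

node(n, 2, s(q(node(1, 2, 1), node(1, 1, n))))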